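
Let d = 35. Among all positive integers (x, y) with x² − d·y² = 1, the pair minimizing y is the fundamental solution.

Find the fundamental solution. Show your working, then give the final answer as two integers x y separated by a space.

6 1

√35 → a₀=5, period (1,10); ℓ=2 even so k=1
k=0  a_k=5  p_k/q_k = 5/1
k=1  a_k=1  p_k/q_k = 6/1
fundamental: x₁=6, y₁=1  (since 36 − 35·1 = 1)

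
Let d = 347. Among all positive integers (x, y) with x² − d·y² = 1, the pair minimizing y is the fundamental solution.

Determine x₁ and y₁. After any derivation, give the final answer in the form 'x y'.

641602 34443

√347 = [18; 1,1,1,2,4,…,1,1,36, …], period ℓ=14 (even) → k=13
step 0: (18, 1)  from 18·(1,0) + (0,1)
step 1: (19, 1)  from 1·(18,1) + (1,0)
step 2: (37, 2)  from 1·(19,1) + (18,1)
step 3: (56, 3)  from 1·(37,2) + (19,1)
step 4: (149, 8)  from 2·(56,3) + (37,2)
step 5: (652, 35)  from 4·(149,8) + (56,3)
step 6: (801, 43)  from 1·(652,35) + (149,8)
step 7: (14269, 766)  from 17·(801,43) + (652,35)
…
step 10: (164168, 8813)  from 2·(74549,4002) + (15070,809)
step 11: (238717, 12815)  from 1·(164168,8813) + (74549,4002)
step 12: (402885, 21628)  from 1·(238717,12815) + (164168,8813)
step 13: (641602, 34443)  from 1·(402885,21628) + (238717,12815)
fundamental: x₁=641602, y₁=34443  (since 411653126404 − 347·1186320249 = 1)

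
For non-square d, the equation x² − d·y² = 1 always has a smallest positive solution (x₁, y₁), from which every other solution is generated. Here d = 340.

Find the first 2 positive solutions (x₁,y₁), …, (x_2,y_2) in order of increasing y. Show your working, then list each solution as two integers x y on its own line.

285769 15498
163327842721 8857695924

d=340: √d = [18; 2,3,1,1,1,…,3,2,36] (ℓ=14, even), read p_13/q_13
i=0: a=18 ⇒ p=18, q=1
i=1: a=2 ⇒ p=37, q=2
i=2: a=3 ⇒ p=129, q=7
…
i=4: a=1 ⇒ p=295, q=16
…
i=6: a=1 ⇒ p=756, q=41
i=7: a=8 ⇒ p=6509, q=353
i=8: a=1 ⇒ p=7265, q=394
…
i=10: a=1 ⇒ p=21039, q=1141
…
i=12: a=3 ⇒ p=125478, q=6805
i=13: a=2 ⇒ p=285769, q=15498
(x₁, y₁) = (285769, 15498);  285769² − 340·15498² = 1 ✓
(x_2, y_2) = (285769·285769 + 340·15498·15498, 285769·15498 + 15498·285769) = (163327842721, 8857695924)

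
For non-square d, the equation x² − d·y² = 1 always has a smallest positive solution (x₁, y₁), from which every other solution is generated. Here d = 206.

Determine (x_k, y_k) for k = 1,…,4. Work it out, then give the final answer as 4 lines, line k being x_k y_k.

d=206: √d = [14; 2,1,5,14,5,1,2,28] (ℓ=8, even), read p_7/q_7
step 0: (14, 1)  from 14·(1,0) + (0,1)
step 1: (29, 2)  from 2·(14,1) + (1,0)
step 2: (43, 3)  from 1·(29,2) + (14,1)
step 3: (244, 17)  from 5·(43,3) + (29,2)
…
step 5: (17539, 1222)  from 5·(3459,241) + (244,17)
step 6: (20998, 1463)  from 1·(17539,1222) + (3459,241)
step 7: (59535, 4148)  from 2·(20998,1463) + (17539,1222)
fundamental: x₁=59535, y₁=4148  (since 3544416225 − 206·17205904 = 1)
(59535+4148√206)^2 = 7088832449 + 493902360√206
(59535+4148√206)^3 = 844067279642895 + 58808954001052√206
(59535+4148√206)^4 = 100503090979990675201 + 7002382152411359280√206

59535 4148
7088832449 493902360
844067279642895 58808954001052
100503090979990675201 7002382152411359280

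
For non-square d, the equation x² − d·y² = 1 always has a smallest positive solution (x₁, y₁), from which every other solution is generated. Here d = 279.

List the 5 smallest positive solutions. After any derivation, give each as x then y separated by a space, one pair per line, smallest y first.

[16; 1,2,2,1,2,2,1,32] for √279; ℓ=8 ⇒ convergent index 7
a_0=16:  p_0=16·1+0=16,  q_0=16·0+1=1
…
a_2=2:  p_2=2·17+16=50,  q_2=2·1+1=3
…
a_4=1:  p_4=1·117+50=167,  q_4=1·7+3=10
…
a_6=2:  p_6=2·451+167=1069,  q_6=2·27+10=64
a_7=1:  p_7=1·1069+451=1520,  q_7=1·64+27=91
→ (1520, 91).  Check: 1520²=2310400, 279·91²=2310399, difference 1.
n=2: (1520,91)∘(1520,91) = (1520·1520+279·91·91, 1520·91+91·1520) = (4620799,276640)
n=3: (4620799,276640)∘(1520,91) = (1520·4620799+279·91·276640, 1520·276640+91·4620799) = (14047227440,840985509)
n=4: (14047227440,840985509)∘(1520,91) = (1520·14047227440+279·91·840985509, 1520·840985509+91·14047227440) = (42703566796801,2556595670720)
n=5: (42703566796801,2556595670720)∘(1520,91) = (1520·42703566796801+279·91·2556595670720, 1520·2556595670720+91·42703566796801) = (129818829015047600,7772049998003291)

1520 91
4620799 276640
14047227440 840985509
42703566796801 2556595670720
129818829015047600 7772049998003291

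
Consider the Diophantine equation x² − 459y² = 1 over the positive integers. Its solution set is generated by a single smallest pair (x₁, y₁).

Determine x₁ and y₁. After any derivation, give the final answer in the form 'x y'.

√459 = [21; 2,2,1,4,21,4,1,2,2,42, …], period ℓ=10 (even) → k=9
i=0: a=21 ⇒ p=21, q=1
i=1: a=2 ⇒ p=43, q=2
…
i=7: a=1 ⇒ p=75692, q=3533
i=8: a=2 ⇒ p=212079, q=9899
i=9: a=2 ⇒ p=499850, q=23331
fundamental: x₁=499850, y₁=23331  (since 249850022500 − 459·544335561 = 1)

499850 23331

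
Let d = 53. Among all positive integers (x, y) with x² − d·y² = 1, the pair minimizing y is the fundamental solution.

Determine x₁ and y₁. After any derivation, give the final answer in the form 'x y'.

√53 → a₀=7, period (3,1,1,3,14); ℓ=5 odd so k=9
k=0  a_k=7  p_k/q_k = 7/1
…
k=2  a_k=1  p_k/q_k = 29/4
k=3  a_k=1  p_k/q_k = 51/7
k=4  a_k=3  p_k/q_k = 182/25
k=5  a_k=14  p_k/q_k = 2599/357
…
k=7  a_k=1  p_k/q_k = 10578/1453
k=8  a_k=1  p_k/q_k = 18557/2549
k=9  a_k=3  p_k/q_k = 66249/9100
→ (66249, 9100).  Check: 66249²=4388930001, 53·9100²=4388930000, difference 1.

66249 9100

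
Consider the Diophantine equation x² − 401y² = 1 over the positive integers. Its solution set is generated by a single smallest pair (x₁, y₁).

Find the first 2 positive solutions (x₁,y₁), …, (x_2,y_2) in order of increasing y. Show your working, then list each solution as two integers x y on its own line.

801 40
1283201 64080

[20; 40] for √401; ℓ=1 ⇒ convergent index 1
i=0: a=20 ⇒ p=20, q=1
i=1: a=40 ⇒ p=801, q=40
fundamental: x₁=801, y₁=40  (since 641601 − 401·1600 = 1)
(x_2, y_2) = (801·801 + 401·40·40, 801·40 + 40·801) = (1283201, 64080)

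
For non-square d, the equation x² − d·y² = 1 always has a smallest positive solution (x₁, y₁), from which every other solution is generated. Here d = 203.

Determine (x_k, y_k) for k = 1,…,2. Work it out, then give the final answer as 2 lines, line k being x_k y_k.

√203 = [14; 4,28, …], period ℓ=2 (even) → k=1
step 0: (14, 1)  from 14·(1,0) + (0,1)
step 1: (57, 4)  from 4·(14,1) + (1,0)
→ (57, 4).  Check: 57²=3249, 203·4²=3248, difference 1.
(57+4√203)^2 = 6497 + 456√203

57 4
6497 456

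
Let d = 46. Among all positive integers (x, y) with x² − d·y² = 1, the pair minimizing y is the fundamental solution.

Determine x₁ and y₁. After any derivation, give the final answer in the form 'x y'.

√46 → a₀=6, period (1,3,1,1,2,6,2,1,1,3,1,12); ℓ=12 even so k=11
step 0: (6, 1)  from 6·(1,0) + (0,1)
step 1: (7, 1)  from 1·(6,1) + (1,0)
step 2: (27, 4)  from 3·(7,1) + (6,1)
step 3: (34, 5)  from 1·(27,4) + (7,1)
step 4: (61, 9)  from 1·(34,5) + (27,4)
step 5: (156, 23)  from 2·(61,9) + (34,5)
…
step 8: (3147, 464)  from 1·(2150,317) + (997,147)
step 9: (5297, 781)  from 1·(3147,464) + (2150,317)
step 10: (19038, 2807)  from 3·(5297,781) + (3147,464)
step 11: (24335, 3588)  from 1·(19038,2807) + (5297,781)
fundamental: x₁=24335, y₁=3588  (since 592192225 − 46·12873744 = 1)

24335 3588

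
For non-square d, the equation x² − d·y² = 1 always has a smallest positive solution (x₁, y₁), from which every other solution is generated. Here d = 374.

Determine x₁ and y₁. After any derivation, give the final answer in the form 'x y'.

d=374: √d = [19; 2,1,18,1,2,38] (ℓ=6, even), read p_5/q_5
i=0: a=19 ⇒ p=19, q=1
i=1: a=2 ⇒ p=39, q=2
i=2: a=1 ⇒ p=58, q=3
…
i=4: a=1 ⇒ p=1141, q=59
i=5: a=2 ⇒ p=3365, q=174
(x₁, y₁) = (3365, 174);  3365² − 374·174² = 1 ✓

3365 174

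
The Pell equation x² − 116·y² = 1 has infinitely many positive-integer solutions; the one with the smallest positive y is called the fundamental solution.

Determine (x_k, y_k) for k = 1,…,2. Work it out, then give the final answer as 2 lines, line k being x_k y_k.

9801 910
192119201 17837820

d=116: √d = [10; 1,3,2,1,4,1,2,3,1,20] (ℓ=10, even), read p_9/q_9
a_0=10:  p_0=10·1+0=10,  q_0=10·0+1=1
…
a_2=3:  p_2=3·11+10=43,  q_2=3·1+1=4
…
a_7=2:  p_7=2·797+657=2251,  q_7=2·74+61=209
a_8=3:  p_8=3·2251+797=7550,  q_8=3·209+74=701
a_9=1:  p_9=1·7550+2251=9801,  q_9=1·701+209=910
(x₁, y₁) = (9801, 910);  9801² − 116·910² = 1 ✓
n=2: (9801,910)∘(9801,910) = (9801·9801+116·910·910, 9801·910+910·9801) = (192119201,17837820)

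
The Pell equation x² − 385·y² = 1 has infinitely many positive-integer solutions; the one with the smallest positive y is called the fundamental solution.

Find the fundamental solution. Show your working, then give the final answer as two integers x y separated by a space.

95831 4884

√385 = [19; 1,1,1,1,1,…,1,1,38, …], period ℓ=16 (even) → k=15
k=0  a_k=19  p_k/q_k = 19/1
…
k=5  a_k=1  p_k/q_k = 157/8
…
k=7  a_k=1  p_k/q_k = 726/37
k=8  a_k=2  p_k/q_k = 2021/103
…
k=12  a_k=1  p_k/q_k = 23271/1186
…
k=14  a_k=1  p_k/q_k = 59551/3035
k=15  a_k=1  p_k/q_k = 95831/4884
fundamental: x₁=95831, y₁=4884  (since 9183580561 − 385·23853456 = 1)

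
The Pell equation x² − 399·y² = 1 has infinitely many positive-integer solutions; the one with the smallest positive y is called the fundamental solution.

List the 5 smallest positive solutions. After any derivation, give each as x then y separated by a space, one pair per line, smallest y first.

d=399: √d = [19; 1,38] (ℓ=2, even), read p_1/q_1
a_0=19:  p_0=19·1+0=19,  q_0=19·0+1=1
a_1=1:  p_1=1·19+1=20,  q_1=1·1+0=1
fundamental: x₁=20, y₁=1  (since 400 − 399·1 = 1)
(x_2, y_2) = (20·20 + 399·1·1, 20·1 + 1·20) = (799, 40)
(x_3, y_3) = (20·799 + 399·1·40, 20·40 + 1·799) = (31940, 1599)
(x_4, y_4) = (20·31940 + 399·1·1599, 20·1599 + 1·31940) = (1276801, 63920)
(x_5, y_5) = (20·1276801 + 399·1·63920, 20·63920 + 1·1276801) = (51040100, 2555201)

20 1
799 40
31940 1599
1276801 63920
51040100 2555201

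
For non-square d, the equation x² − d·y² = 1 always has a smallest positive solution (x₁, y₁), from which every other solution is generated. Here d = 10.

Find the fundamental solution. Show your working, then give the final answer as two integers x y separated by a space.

19 6

[3; 6] for √10; ℓ=1 ⇒ convergent index 1
a_0=3:  p_0=3·1+0=3,  q_0=3·0+1=1
a_1=6:  p_1=6·3+1=19,  q_1=6·1+0=6
fundamental: x₁=19, y₁=6  (since 361 − 10·36 = 1)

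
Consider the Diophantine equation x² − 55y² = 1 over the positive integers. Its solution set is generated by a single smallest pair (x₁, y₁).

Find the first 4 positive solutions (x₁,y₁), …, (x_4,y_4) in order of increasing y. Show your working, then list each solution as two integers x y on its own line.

89 12
15841 2136
2819609 380196
501874561 67672752

√55 → a₀=7, period (2,2,2,14); ℓ=4 even so k=3
k=0  a_k=7  p_k/q_k = 7/1
…
k=2  a_k=2  p_k/q_k = 37/5
k=3  a_k=2  p_k/q_k = 89/12
→ (89, 12).  Check: 89²=7921, 55·12²=7920, difference 1.
n=2: (89,12)∘(89,12) = (89·89+55·12·12, 89·12+12·89) = (15841,2136)
n=3: (15841,2136)∘(89,12) = (89·15841+55·12·2136, 89·2136+12·15841) = (2819609,380196)
n=4: (2819609,380196)∘(89,12) = (89·2819609+55·12·380196, 89·380196+12·2819609) = (501874561,67672752)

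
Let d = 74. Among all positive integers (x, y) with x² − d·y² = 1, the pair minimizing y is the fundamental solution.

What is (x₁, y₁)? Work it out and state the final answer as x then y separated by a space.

3699 430

d=74: √d = [8; 1,1,1,1,16] (ℓ=5, odd), read p_9/q_9
step 0: (8, 1)  from 8·(1,0) + (0,1)
…
step 4: (43, 5)  from 1·(26,3) + (17,2)
…
step 7: (1471, 171)  from 1·(757,88) + (714,83)
step 8: (2228, 259)  from 1·(1471,171) + (757,88)
step 9: (3699, 430)  from 1·(2228,259) + (1471,171)
(x₁, y₁) = (3699, 430);  3699² − 74·430² = 1 ✓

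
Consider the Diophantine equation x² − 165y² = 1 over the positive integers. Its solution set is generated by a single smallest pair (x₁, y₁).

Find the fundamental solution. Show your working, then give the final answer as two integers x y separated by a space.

[12; 1,5,2,5,1,24] for √165; ℓ=6 ⇒ convergent index 5
a_0=12:  p_0=12·1+0=12,  q_0=12·0+1=1
…
a_4=5:  p_4=5·167+77=912,  q_4=5·13+6=71
a_5=1:  p_5=1·912+167=1079,  q_5=1·71+13=84
fundamental: x₁=1079, y₁=84  (since 1164241 − 165·7056 = 1)

1079 84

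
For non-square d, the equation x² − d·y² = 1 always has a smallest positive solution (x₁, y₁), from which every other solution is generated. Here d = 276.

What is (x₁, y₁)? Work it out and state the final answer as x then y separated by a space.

d=276: √d = [16; 1,1,1,1,2,2,2,1,1,1,1,32] (ℓ=12, even), read p_11/q_11
step 0: (16, 1)  from 16·(1,0) + (0,1)
…
step 2: (33, 2)  from 1·(17,1) + (16,1)
…
step 6: (515, 31)  from 2·(216,13) + (83,5)
step 7: (1246, 75)  from 2·(515,31) + (216,13)
…
step 9: (3007, 181)  from 1·(1761,106) + (1246,75)
step 10: (4768, 287)  from 1·(3007,181) + (1761,106)
step 11: (7775, 468)  from 1·(4768,287) + (3007,181)
(x₁, y₁) = (7775, 468);  7775² − 276·468² = 1 ✓

7775 468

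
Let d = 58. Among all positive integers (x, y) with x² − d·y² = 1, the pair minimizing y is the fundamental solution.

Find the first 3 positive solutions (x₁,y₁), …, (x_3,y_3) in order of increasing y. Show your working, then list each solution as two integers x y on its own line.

19603 2574
768555217 100916244
30131975818099 3956522259690

√58 = [7; 1,1,1,1,1,1,14, …], period ℓ=7 (odd) → k=13
step 0: (7, 1)  from 7·(1,0) + (0,1)
step 1: (8, 1)  from 1·(7,1) + (1,0)
step 2: (15, 2)  from 1·(8,1) + (7,1)
step 3: (23, 3)  from 1·(15,2) + (8,1)
step 4: (38, 5)  from 1·(23,3) + (15,2)
step 5: (61, 8)  from 1·(38,5) + (23,3)
step 6: (99, 13)  from 1·(61,8) + (38,5)
step 7: (1447, 190)  from 14·(99,13) + (61,8)
step 8: (1546, 203)  from 1·(1447,190) + (99,13)
step 9: (2993, 393)  from 1·(1546,203) + (1447,190)
step 10: (4539, 596)  from 1·(2993,393) + (1546,203)
step 11: (7532, 989)  from 1·(4539,596) + (2993,393)
step 12: (12071, 1585)  from 1·(7532,989) + (4539,596)
step 13: (19603, 2574)  from 1·(12071,1585) + (7532,989)
→ (19603, 2574).  Check: 19603²=384277609, 58·2574²=384277608, difference 1.
k=2:  x_2 = 19603·19603+58·2574·2574 = 768555217,  y_2 = 19603·2574+2574·19603 = 100916244
k=3:  x_3 = 19603·768555217+58·2574·100916244 = 30131975818099,  y_3 = 19603·100916244+2574·768555217 = 3956522259690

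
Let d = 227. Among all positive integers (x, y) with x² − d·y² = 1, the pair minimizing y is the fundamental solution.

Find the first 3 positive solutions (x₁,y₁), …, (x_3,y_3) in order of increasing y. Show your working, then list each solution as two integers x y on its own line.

√227 → a₀=15, period (15,30); ℓ=2 even so k=1
step 0: (15, 1)  from 15·(1,0) + (0,1)
step 1: (226, 15)  from 15·(15,1) + (1,0)
(x₁, y₁) = (226, 15);  226² − 227·15² = 1 ✓
k=2:  x_2 = 226·226+227·15·15 = 102151,  y_2 = 226·15+15·226 = 6780
k=3:  x_3 = 226·102151+227·15·6780 = 46172026,  y_3 = 226·6780+15·102151 = 3064545

226 15
102151 6780
46172026 3064545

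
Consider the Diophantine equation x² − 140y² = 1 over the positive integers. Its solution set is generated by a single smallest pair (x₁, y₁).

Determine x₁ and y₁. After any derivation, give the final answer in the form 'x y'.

[11; 1,4,1,22] for √140; ℓ=4 ⇒ convergent index 3
k=0  a_k=11  p_k/q_k = 11/1
…
k=2  a_k=4  p_k/q_k = 59/5
k=3  a_k=1  p_k/q_k = 71/6
(x₁, y₁) = (71, 6);  71² − 140·6² = 1 ✓

71 6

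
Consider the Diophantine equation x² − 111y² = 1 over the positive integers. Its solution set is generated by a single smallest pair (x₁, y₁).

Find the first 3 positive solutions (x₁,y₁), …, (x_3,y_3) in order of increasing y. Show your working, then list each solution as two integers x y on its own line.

295 28
174049 16520
102688615 9746772

√111 = [10; 1,1,6,1,1,20, …], period ℓ=6 (even) → k=5
a_0=10:  p_0=10·1+0=10,  q_0=10·0+1=1
…
a_2=1:  p_2=1·11+10=21,  q_2=1·1+1=2
a_3=6:  p_3=6·21+11=137,  q_3=6·2+1=13
a_4=1:  p_4=1·137+21=158,  q_4=1·13+2=15
a_5=1:  p_5=1·158+137=295,  q_5=1·15+13=28
→ (295, 28).  Check: 295²=87025, 111·28²=87024, difference 1.
(x_2, y_2) = (295·295 + 111·28·28, 295·28 + 28·295) = (174049, 16520)
(x_3, y_3) = (295·174049 + 111·28·16520, 295·16520 + 28·174049) = (102688615, 9746772)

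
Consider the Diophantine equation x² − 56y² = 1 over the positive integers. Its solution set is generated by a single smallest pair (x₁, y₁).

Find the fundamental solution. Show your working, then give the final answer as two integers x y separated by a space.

15 2

√56 → a₀=7, period (2,14); ℓ=2 even so k=1
a_0=7:  p_0=7·1+0=7,  q_0=7·0+1=1
a_1=2:  p_1=2·7+1=15,  q_1=2·1+0=2
→ (15, 2).  Check: 15²=225, 56·2²=224, difference 1.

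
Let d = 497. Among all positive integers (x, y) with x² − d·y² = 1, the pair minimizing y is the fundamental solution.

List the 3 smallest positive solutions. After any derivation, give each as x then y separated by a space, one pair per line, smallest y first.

[22; 3,2,2,5,6,5,2,2,3,44] for √497; ℓ=10 ⇒ convergent index 9
i=0: a=22 ⇒ p=22, q=1
…
i=2: a=2 ⇒ p=156, q=7
…
i=4: a=5 ⇒ p=2051, q=92
i=5: a=6 ⇒ p=12685, q=569
…
i=7: a=2 ⇒ p=143637, q=6443
i=8: a=2 ⇒ p=352750, q=15823
i=9: a=3 ⇒ p=1201887, q=53912
→ (1201887, 53912).  Check: 1201887²=1444532360769, 497·53912²=1444532360768, difference 1.
n=2: (1201887,53912)∘(1201887,53912) = (1201887·1201887+497·53912·53912, 1201887·53912+53912·1201887) = (2889064721537,129592263888)
n=3: (2889064721537,129592263888)∘(1201887,53912) = (1201887·2889064721537+497·53912·129592263888, 1201887·129592263888+53912·2889064721537) = (6944658661946678751,311510514535059400)

1201887 53912
2889064721537 129592263888
6944658661946678751 311510514535059400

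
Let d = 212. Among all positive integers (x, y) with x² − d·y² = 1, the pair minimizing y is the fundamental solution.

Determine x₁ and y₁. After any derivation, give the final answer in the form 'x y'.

√212 → a₀=14, period (1,1,3,1,1,…,1,1,28); ℓ=14 even so k=13
k=0  a_k=14  p_k/q_k = 14/1
k=1  a_k=1  p_k/q_k = 15/1
k=2  a_k=1  p_k/q_k = 29/2
k=3  a_k=3  p_k/q_k = 102/7
k=4  a_k=1  p_k/q_k = 131/9
k=5  a_k=1  p_k/q_k = 233/16
…
k=7  a_k=6  p_k/q_k = 2417/166
k=8  a_k=1  p_k/q_k = 2781/191
k=9  a_k=1  p_k/q_k = 5198/357
k=10  a_k=1  p_k/q_k = 7979/548
k=11  a_k=3  p_k/q_k = 29135/2001
k=12  a_k=1  p_k/q_k = 37114/2549
k=13  a_k=1  p_k/q_k = 66249/4550
fundamental: x₁=66249, y₁=4550  (since 4388930001 − 212·20702500 = 1)

66249 4550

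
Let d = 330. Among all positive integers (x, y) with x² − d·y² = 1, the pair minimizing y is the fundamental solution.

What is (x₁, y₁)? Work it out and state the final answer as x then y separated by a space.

√330 = [18; 6,36, …], period ℓ=2 (even) → k=1
i=0: a=18 ⇒ p=18, q=1
i=1: a=6 ⇒ p=109, q=6
→ (109, 6).  Check: 109²=11881, 330·6²=11880, difference 1.

109 6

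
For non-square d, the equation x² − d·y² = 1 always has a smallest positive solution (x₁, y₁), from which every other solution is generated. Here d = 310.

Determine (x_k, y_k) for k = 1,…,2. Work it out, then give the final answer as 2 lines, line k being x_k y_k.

848719 48204
1440647881921 81823301352

[17; 1,1,1,1,5,…,1,1,34] for √310; ℓ=16 ⇒ convergent index 15
a_0=17:  p_0=17·1+0=17,  q_0=17·0+1=1
a_1=1:  p_1=1·17+1=18,  q_1=1·1+0=1
a_2=1:  p_2=1·18+17=35,  q_2=1·1+1=2
a_3=1:  p_3=1·35+18=53,  q_3=1·2+1=3
a_4=1:  p_4=1·53+35=88,  q_4=1·3+2=5
a_5=5:  p_5=5·88+53=493,  q_5=5·5+3=28
a_6=3:  p_6=3·493+88=1567,  q_6=3·28+5=89
…
a_9=1:  p_9=1·5687+2060=7747,  q_9=1·323+117=440
a_10=3:  p_10=3·7747+5687=28928,  q_10=3·440+323=1643
a_11=5:  p_11=5·28928+7747=152387,  q_11=5·1643+440=8655
a_12=1:  p_12=1·152387+28928=181315,  q_12=1·8655+1643=10298
a_13=1:  p_13=1·181315+152387=333702,  q_13=1·10298+8655=18953
a_14=1:  p_14=1·333702+181315=515017,  q_14=1·18953+10298=29251
a_15=1:  p_15=1·515017+333702=848719,  q_15=1·29251+18953=48204
fundamental: x₁=848719, y₁=48204  (since 720323940961 − 310·2323625616 = 1)
(x_2, y_2) = (848719·848719 + 310·48204·48204, 848719·48204 + 48204·848719) = (1440647881921, 81823301352)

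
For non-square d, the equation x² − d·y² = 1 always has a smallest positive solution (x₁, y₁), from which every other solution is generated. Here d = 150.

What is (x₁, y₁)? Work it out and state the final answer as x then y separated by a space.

√150 → a₀=12, period (4,24); ℓ=2 even so k=1
i=0: a=12 ⇒ p=12, q=1
i=1: a=4 ⇒ p=49, q=4
→ (49, 4).  Check: 49²=2401, 150·4²=2400, difference 1.

49 4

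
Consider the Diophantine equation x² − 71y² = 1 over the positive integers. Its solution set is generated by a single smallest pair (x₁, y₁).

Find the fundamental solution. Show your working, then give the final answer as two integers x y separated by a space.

3480 413

√71 = [8; 2,2,1,7,1,2,2,16, …], period ℓ=8 (even) → k=7
k=0  a_k=8  p_k/q_k = 8/1
k=1  a_k=2  p_k/q_k = 17/2
k=2  a_k=2  p_k/q_k = 42/5
…
k=4  a_k=7  p_k/q_k = 455/54
k=5  a_k=1  p_k/q_k = 514/61
k=6  a_k=2  p_k/q_k = 1483/176
k=7  a_k=2  p_k/q_k = 3480/413
fundamental: x₁=3480, y₁=413  (since 12110400 − 71·170569 = 1)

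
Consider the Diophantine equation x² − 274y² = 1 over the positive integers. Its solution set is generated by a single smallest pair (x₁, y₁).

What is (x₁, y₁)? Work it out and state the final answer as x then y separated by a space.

3959299 239190

√274 → a₀=16, period (1,1,4,4,1,1,32); ℓ=7 odd so k=13
step 0: (16, 1)  from 16·(1,0) + (0,1)
step 1: (17, 1)  from 1·(16,1) + (1,0)
…
step 3: (149, 9)  from 4·(33,2) + (17,1)
step 4: (629, 38)  from 4·(149,9) + (33,2)
step 5: (778, 47)  from 1·(629,38) + (149,9)
step 6: (1407, 85)  from 1·(778,47) + (629,38)
step 7: (45802, 2767)  from 32·(1407,85) + (778,47)
step 8: (47209, 2852)  from 1·(45802,2767) + (1407,85)
…
step 10: (419253, 25328)  from 4·(93011,5619) + (47209,2852)
…
step 12: (2189276, 132259)  from 1·(1770023,106931) + (419253,25328)
step 13: (3959299, 239190)  from 1·(2189276,132259) + (1770023,106931)
(x₁, y₁) = (3959299, 239190);  3959299² − 274·239190² = 1 ✓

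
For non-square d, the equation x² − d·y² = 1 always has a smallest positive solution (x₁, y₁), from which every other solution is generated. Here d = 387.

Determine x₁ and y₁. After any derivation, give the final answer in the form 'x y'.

d=387: √d = [19; 1,2,19,2,1,38] (ℓ=6, even), read p_5/q_5
step 0: (19, 1)  from 19·(1,0) + (0,1)
step 1: (20, 1)  from 1·(19,1) + (1,0)
step 2: (59, 3)  from 2·(20,1) + (19,1)
…
step 4: (2341, 119)  from 2·(1141,58) + (59,3)
step 5: (3482, 177)  from 1·(2341,119) + (1141,58)
(x₁, y₁) = (3482, 177);  3482² − 387·177² = 1 ✓

3482 177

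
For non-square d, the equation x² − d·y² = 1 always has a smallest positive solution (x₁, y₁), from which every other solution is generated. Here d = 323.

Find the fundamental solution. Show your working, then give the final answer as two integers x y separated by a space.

18 1

√323 = [17; 1,34, …], period ℓ=2 (even) → k=1
step 0: (17, 1)  from 17·(1,0) + (0,1)
step 1: (18, 1)  from 1·(17,1) + (1,0)
(x₁, y₁) = (18, 1);  18² − 323·1² = 1 ✓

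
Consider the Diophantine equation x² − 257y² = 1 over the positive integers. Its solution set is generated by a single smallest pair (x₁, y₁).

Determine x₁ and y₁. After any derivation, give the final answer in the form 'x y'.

√257 = [16; 32, …], period ℓ=1 (odd) → k=1
a_0=16:  p_0=16·1+0=16,  q_0=16·0+1=1
a_1=32:  p_1=32·16+1=513,  q_1=32·1+0=32
(x₁, y₁) = (513, 32);  513² − 257·32² = 1 ✓

513 32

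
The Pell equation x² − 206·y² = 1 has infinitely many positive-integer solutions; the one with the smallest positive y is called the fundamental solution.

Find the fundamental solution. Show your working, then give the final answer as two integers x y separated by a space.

[14; 2,1,5,14,5,1,2,28] for √206; ℓ=8 ⇒ convergent index 7
step 0: (14, 1)  from 14·(1,0) + (0,1)
…
step 2: (43, 3)  from 1·(29,2) + (14,1)
step 3: (244, 17)  from 5·(43,3) + (29,2)
step 4: (3459, 241)  from 14·(244,17) + (43,3)
…
step 6: (20998, 1463)  from 1·(17539,1222) + (3459,241)
step 7: (59535, 4148)  from 2·(20998,1463) + (17539,1222)
→ (59535, 4148).  Check: 59535²=3544416225, 206·4148²=3544416224, difference 1.

59535 4148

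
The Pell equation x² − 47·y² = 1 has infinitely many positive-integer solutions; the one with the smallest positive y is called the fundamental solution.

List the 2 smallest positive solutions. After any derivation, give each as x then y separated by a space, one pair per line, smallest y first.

48 7
4607 672

√47 → a₀=6, period (1,5,1,12); ℓ=4 even so k=3
step 0: (6, 1)  from 6·(1,0) + (0,1)
step 1: (7, 1)  from 1·(6,1) + (1,0)
step 2: (41, 6)  from 5·(7,1) + (6,1)
step 3: (48, 7)  from 1·(41,6) + (7,1)
→ (48, 7).  Check: 48²=2304, 47·7²=2303, difference 1.
k=2:  x_2 = 48·48+47·7·7 = 4607,  y_2 = 48·7+7·48 = 672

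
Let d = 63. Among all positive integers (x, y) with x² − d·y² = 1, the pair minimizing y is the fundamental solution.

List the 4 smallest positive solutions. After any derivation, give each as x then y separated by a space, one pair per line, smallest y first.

[7; 1,14] for √63; ℓ=2 ⇒ convergent index 1
i=0: a=7 ⇒ p=7, q=1
i=1: a=1 ⇒ p=8, q=1
→ (8, 1).  Check: 8²=64, 63·1²=63, difference 1.
k=2:  x_2 = 8·8+63·1·1 = 127,  y_2 = 8·1+1·8 = 16
k=3:  x_3 = 8·127+63·1·16 = 2024,  y_3 = 8·16+1·127 = 255
k=4:  x_4 = 8·2024+63·1·255 = 32257,  y_4 = 8·255+1·2024 = 4064

8 1
127 16
2024 255
32257 4064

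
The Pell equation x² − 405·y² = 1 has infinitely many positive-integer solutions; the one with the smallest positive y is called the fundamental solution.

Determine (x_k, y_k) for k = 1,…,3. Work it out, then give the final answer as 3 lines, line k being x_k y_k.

d=405: √d = [20; 8,40] (ℓ=2, even), read p_1/q_1
i=0: a=20 ⇒ p=20, q=1
i=1: a=8 ⇒ p=161, q=8
(x₁, y₁) = (161, 8);  161² − 405·8² = 1 ✓
k=2:  x_2 = 161·161+405·8·8 = 51841,  y_2 = 161·8+8·161 = 2576
k=3:  x_3 = 161·51841+405·8·2576 = 16692641,  y_3 = 161·2576+8·51841 = 829464

161 8
51841 2576
16692641 829464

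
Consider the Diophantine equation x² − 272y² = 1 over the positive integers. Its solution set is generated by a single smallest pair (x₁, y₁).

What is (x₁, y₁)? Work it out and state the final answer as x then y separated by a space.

d=272: √d = [16; 2,32] (ℓ=2, even), read p_1/q_1
a_0=16:  p_0=16·1+0=16,  q_0=16·0+1=1
a_1=2:  p_1=2·16+1=33,  q_1=2·1+0=2
fundamental: x₁=33, y₁=2  (since 1089 − 272·4 = 1)

33 2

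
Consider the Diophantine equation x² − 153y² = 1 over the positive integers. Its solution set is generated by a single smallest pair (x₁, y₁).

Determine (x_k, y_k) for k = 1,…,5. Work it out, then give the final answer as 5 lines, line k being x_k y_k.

2177 176
9478657 766304
41270070401 3336487440
179689877047297 14527065547456
782369683393860737 63250840057135984

√153 = [12; 2,1,2,2,2,1,2,24, …], period ℓ=8 (even) → k=7
k=0  a_k=12  p_k/q_k = 12/1
k=1  a_k=2  p_k/q_k = 25/2
…
k=4  a_k=2  p_k/q_k = 235/19
…
k=6  a_k=1  p_k/q_k = 804/65
k=7  a_k=2  p_k/q_k = 2177/176
fundamental: x₁=2177, y₁=176  (since 4739329 − 153·30976 = 1)
(2177+176√153)^2 = 9478657 + 766304√153
(2177+176√153)^3 = 41270070401 + 3336487440√153
(2177+176√153)^4 = 179689877047297 + 14527065547456√153
(2177+176√153)^5 = 782369683393860737 + 63250840057135984√153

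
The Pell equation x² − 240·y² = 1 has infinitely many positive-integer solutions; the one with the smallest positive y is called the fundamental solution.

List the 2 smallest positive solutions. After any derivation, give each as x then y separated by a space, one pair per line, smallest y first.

[15; 2,30] for √240; ℓ=2 ⇒ convergent index 1
i=0: a=15 ⇒ p=15, q=1
i=1: a=2 ⇒ p=31, q=2
fundamental: x₁=31, y₁=2  (since 961 − 240·4 = 1)
n=2: (31,2)∘(31,2) = (31·31+240·2·2, 31·2+2·31) = (1921,124)

31 2
1921 124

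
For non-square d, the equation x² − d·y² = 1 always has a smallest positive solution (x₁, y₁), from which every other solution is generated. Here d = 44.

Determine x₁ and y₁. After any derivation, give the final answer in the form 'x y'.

√44 → a₀=6, period (1,1,1,2,1,1,1,12); ℓ=8 even so k=7
a_0=6:  p_0=6·1+0=6,  q_0=6·0+1=1
…
a_2=1:  p_2=1·7+6=13,  q_2=1·1+1=2
a_3=1:  p_3=1·13+7=20,  q_3=1·2+1=3
…
a_6=1:  p_6=1·73+53=126,  q_6=1·11+8=19
a_7=1:  p_7=1·126+73=199,  q_7=1·19+11=30
→ (199, 30).  Check: 199²=39601, 44·30²=39600, difference 1.

199 30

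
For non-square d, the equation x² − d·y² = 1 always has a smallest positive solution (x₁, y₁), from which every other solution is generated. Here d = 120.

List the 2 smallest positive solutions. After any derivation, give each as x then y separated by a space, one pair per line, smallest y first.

√120 = [10; 1,20, …], period ℓ=2 (even) → k=1
i=0: a=10 ⇒ p=10, q=1
i=1: a=1 ⇒ p=11, q=1
(x₁, y₁) = (11, 1);  11² − 120·1² = 1 ✓
(11+1√120)^2 = 241 + 22√120

11 1
241 22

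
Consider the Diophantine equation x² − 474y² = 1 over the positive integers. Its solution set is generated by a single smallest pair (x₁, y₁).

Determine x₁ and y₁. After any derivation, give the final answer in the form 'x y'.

193549 8890

√474 = [21; 1,3,2,1,1,…,3,1,42, …], period ℓ=14 (even) → k=13
step 0: (21, 1)  from 21·(1,0) + (0,1)
step 1: (22, 1)  from 1·(21,1) + (1,0)
…
step 3: (196, 9)  from 2·(87,4) + (22,1)
step 4: (283, 13)  from 1·(196,9) + (87,4)
step 5: (479, 22)  from 1·(283,13) + (196,9)
…
step 10: (16677, 766)  from 1·(10864,499) + (5813,267)
step 11: (44218, 2031)  from 2·(16677,766) + (10864,499)
step 12: (149331, 6859)  from 3·(44218,2031) + (16677,766)
step 13: (193549, 8890)  from 1·(149331,6859) + (44218,2031)
fundamental: x₁=193549, y₁=8890  (since 37461215401 − 474·79032100 = 1)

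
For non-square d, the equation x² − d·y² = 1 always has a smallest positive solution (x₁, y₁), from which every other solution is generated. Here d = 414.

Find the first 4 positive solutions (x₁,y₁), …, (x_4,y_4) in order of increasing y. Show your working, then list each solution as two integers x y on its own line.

24335 1196
1184384449 58209320
57643991108495 2833047603204
2805533046066067201 137884426789729360

[20; 2,1,7,2,7,1,2,40] for √414; ℓ=8 ⇒ convergent index 7
i=0: a=20 ⇒ p=20, q=1
i=1: a=2 ⇒ p=41, q=2
i=2: a=1 ⇒ p=61, q=3
i=3: a=7 ⇒ p=468, q=23
i=4: a=2 ⇒ p=997, q=49
…
i=6: a=1 ⇒ p=8444, q=415
i=7: a=2 ⇒ p=24335, q=1196
→ (24335, 1196).  Check: 24335²=592192225, 414·1196²=592192224, difference 1.
(24335+1196√414)^2 = 1184384449 + 58209320√414
(24335+1196√414)^3 = 57643991108495 + 2833047603204√414
(24335+1196√414)^4 = 2805533046066067201 + 137884426789729360√414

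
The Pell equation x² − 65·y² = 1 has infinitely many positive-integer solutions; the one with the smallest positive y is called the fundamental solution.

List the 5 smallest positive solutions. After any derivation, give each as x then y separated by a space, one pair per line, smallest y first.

d=65: √d = [8; 16] (ℓ=1, odd), read p_1/q_1
a_0=8:  p_0=8·1+0=8,  q_0=8·0+1=1
a_1=16:  p_1=16·8+1=129,  q_1=16·1+0=16
→ (129, 16).  Check: 129²=16641, 65·16²=16640, difference 1.
(x_2, y_2) = (129·129 + 65·16·16, 129·16 + 16·129) = (33281, 4128)
(x_3, y_3) = (129·33281 + 65·16·4128, 129·4128 + 16·33281) = (8586369, 1065008)
(x_4, y_4) = (129·8586369 + 65·16·1065008, 129·1065008 + 16·8586369) = (2215249921, 274767936)
(x_5, y_5) = (129·2215249921 + 65·16·274767936, 129·274767936 + 16·2215249921) = (571525893249, 70889062480)

129 16
33281 4128
8586369 1065008
2215249921 274767936
571525893249 70889062480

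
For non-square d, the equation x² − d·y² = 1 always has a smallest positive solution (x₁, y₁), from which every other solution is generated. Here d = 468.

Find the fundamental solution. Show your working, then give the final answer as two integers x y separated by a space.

d=468: √d = [21; 1,1,1,2,1,1,1,42] (ℓ=8, even), read p_7/q_7
k=0  a_k=21  p_k/q_k = 21/1
k=1  a_k=1  p_k/q_k = 22/1
k=2  a_k=1  p_k/q_k = 43/2
k=3  a_k=1  p_k/q_k = 65/3
k=4  a_k=2  p_k/q_k = 173/8
k=5  a_k=1  p_k/q_k = 238/11
k=6  a_k=1  p_k/q_k = 411/19
k=7  a_k=1  p_k/q_k = 649/30
→ (649, 30).  Check: 649²=421201, 468·30²=421200, difference 1.

649 30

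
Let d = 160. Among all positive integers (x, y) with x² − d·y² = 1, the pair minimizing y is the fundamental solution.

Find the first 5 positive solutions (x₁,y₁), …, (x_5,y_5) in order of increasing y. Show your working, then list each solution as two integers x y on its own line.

721 57
1039681 82194
1499219281 118523691
2161873163521 170911080228
3117419602578001 246453659165085

d=160: √d = [12; 1,1,1,5,1,1,1,24] (ℓ=8, even), read p_7/q_7
a_0=12:  p_0=12·1+0=12,  q_0=12·0+1=1
a_1=1:  p_1=1·12+1=13,  q_1=1·1+0=1
a_2=1:  p_2=1·13+12=25,  q_2=1·1+1=2
a_3=1:  p_3=1·25+13=38,  q_3=1·2+1=3
a_4=5:  p_4=5·38+25=215,  q_4=5·3+2=17
…
a_6=1:  p_6=1·253+215=468,  q_6=1·20+17=37
a_7=1:  p_7=1·468+253=721,  q_7=1·37+20=57
→ (721, 57).  Check: 721²=519841, 160·57²=519840, difference 1.
(721+57√160)^2 = 1039681 + 82194√160
(721+57√160)^3 = 1499219281 + 118523691√160
(721+57√160)^4 = 2161873163521 + 170911080228√160
(721+57√160)^5 = 3117419602578001 + 246453659165085√160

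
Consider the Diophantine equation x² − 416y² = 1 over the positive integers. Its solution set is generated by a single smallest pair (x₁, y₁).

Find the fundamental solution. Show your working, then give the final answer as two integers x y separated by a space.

5201 255

√416 = [20; 2,1,1,9,1,1,2,40, …], period ℓ=8 (even) → k=7
i=0: a=20 ⇒ p=20, q=1
i=1: a=2 ⇒ p=41, q=2
i=2: a=1 ⇒ p=61, q=3
i=3: a=1 ⇒ p=102, q=5
i=4: a=9 ⇒ p=979, q=48
i=5: a=1 ⇒ p=1081, q=53
i=6: a=1 ⇒ p=2060, q=101
i=7: a=2 ⇒ p=5201, q=255
→ (5201, 255).  Check: 5201²=27050401, 416·255²=27050400, difference 1.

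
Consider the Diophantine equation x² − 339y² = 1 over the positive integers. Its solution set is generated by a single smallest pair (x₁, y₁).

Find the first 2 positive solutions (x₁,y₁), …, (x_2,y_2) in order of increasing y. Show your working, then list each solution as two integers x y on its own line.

97970 5321
19196241799 1042596740

[18; 2,2,2,1,17,1,2,2,2,36] for √339; ℓ=10 ⇒ convergent index 9
a_0=18:  p_0=18·1+0=18,  q_0=18·0+1=1
…
a_2=2:  p_2=2·37+18=92,  q_2=2·2+1=5
…
a_8=2:  p_8=2·17252+5855=40359,  q_8=2·937+318=2192
a_9=2:  p_9=2·40359+17252=97970,  q_9=2·2192+937=5321
→ (97970, 5321).  Check: 97970²=9598120900, 339·5321²=9598120899, difference 1.
n=2: (97970,5321)∘(97970,5321) = (97970·97970+339·5321·5321, 97970·5321+5321·97970) = (19196241799,1042596740)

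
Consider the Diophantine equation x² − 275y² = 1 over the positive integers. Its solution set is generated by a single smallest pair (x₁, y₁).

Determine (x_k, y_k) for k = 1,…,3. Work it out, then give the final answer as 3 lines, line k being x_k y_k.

199 12
79201 4776
31521799 1900836

√275 → a₀=16, period (1,1,2,1,1,32); ℓ=6 even so k=5
k=0  a_k=16  p_k/q_k = 16/1
…
k=3  a_k=2  p_k/q_k = 83/5
k=4  a_k=1  p_k/q_k = 116/7
k=5  a_k=1  p_k/q_k = 199/12
(x₁, y₁) = (199, 12);  199² − 275·12² = 1 ✓
k=2:  x_2 = 199·199+275·12·12 = 79201,  y_2 = 199·12+12·199 = 4776
k=3:  x_3 = 199·79201+275·12·4776 = 31521799,  y_3 = 199·4776+12·79201 = 1900836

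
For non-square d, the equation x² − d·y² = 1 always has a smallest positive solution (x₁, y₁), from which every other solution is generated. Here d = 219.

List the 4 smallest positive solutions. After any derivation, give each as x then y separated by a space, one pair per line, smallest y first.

[14; 1,3,1,28] for √219; ℓ=4 ⇒ convergent index 3
i=0: a=14 ⇒ p=14, q=1
…
i=2: a=3 ⇒ p=59, q=4
i=3: a=1 ⇒ p=74, q=5
fundamental: x₁=74, y₁=5  (since 5476 − 219·25 = 1)
k=2:  x_2 = 74·74+219·5·5 = 10951,  y_2 = 74·5+5·74 = 740
k=3:  x_3 = 74·10951+219·5·740 = 1620674,  y_3 = 74·740+5·10951 = 109515
k=4:  x_4 = 74·1620674+219·5·109515 = 239848801,  y_4 = 74·109515+5·1620674 = 16207480

74 5
10951 740
1620674 109515
239848801 16207480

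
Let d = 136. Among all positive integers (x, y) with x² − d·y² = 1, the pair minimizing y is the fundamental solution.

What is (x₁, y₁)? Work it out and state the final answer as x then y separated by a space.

√136 = [11; 1,1,1,22, …], period ℓ=4 (even) → k=3
step 0: (11, 1)  from 11·(1,0) + (0,1)
…
step 2: (23, 2)  from 1·(12,1) + (11,1)
step 3: (35, 3)  from 1·(23,2) + (12,1)
→ (35, 3).  Check: 35²=1225, 136·3²=1224, difference 1.

35 3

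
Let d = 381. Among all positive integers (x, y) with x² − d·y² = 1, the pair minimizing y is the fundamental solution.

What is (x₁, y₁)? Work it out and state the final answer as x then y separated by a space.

√381 → a₀=19, period (1,1,12,1,1,38); ℓ=6 even so k=5
a_0=19:  p_0=19·1+0=19,  q_0=19·0+1=1
a_1=1:  p_1=1·19+1=20,  q_1=1·1+0=1
…
a_3=12:  p_3=12·39+20=488,  q_3=12·2+1=25
a_4=1:  p_4=1·488+39=527,  q_4=1·25+2=27
a_5=1:  p_5=1·527+488=1015,  q_5=1·27+25=52
→ (1015, 52).  Check: 1015²=1030225, 381·52²=1030224, difference 1.

1015 52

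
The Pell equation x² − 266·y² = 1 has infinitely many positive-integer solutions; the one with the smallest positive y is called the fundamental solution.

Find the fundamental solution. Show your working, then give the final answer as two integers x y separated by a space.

√266 = [16; 3,4,3,32, …], period ℓ=4 (even) → k=3
a_0=16:  p_0=16·1+0=16,  q_0=16·0+1=1
a_1=3:  p_1=3·16+1=49,  q_1=3·1+0=3
a_2=4:  p_2=4·49+16=212,  q_2=4·3+1=13
a_3=3:  p_3=3·212+49=685,  q_3=3·13+3=42
fundamental: x₁=685, y₁=42  (since 469225 − 266·1764 = 1)

685 42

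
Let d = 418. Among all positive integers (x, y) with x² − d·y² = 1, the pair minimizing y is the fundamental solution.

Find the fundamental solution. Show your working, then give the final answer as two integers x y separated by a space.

d=418: √d = [20; 2,4,20,4,2,40] (ℓ=6, even), read p_5/q_5
step 0: (20, 1)  from 20·(1,0) + (0,1)
…
step 2: (184, 9)  from 4·(41,2) + (20,1)
step 3: (3721, 182)  from 20·(184,9) + (41,2)
step 4: (15068, 737)  from 4·(3721,182) + (184,9)
step 5: (33857, 1656)  from 2·(15068,737) + (3721,182)
fundamental: x₁=33857, y₁=1656  (since 1146296449 − 418·2742336 = 1)

33857 1656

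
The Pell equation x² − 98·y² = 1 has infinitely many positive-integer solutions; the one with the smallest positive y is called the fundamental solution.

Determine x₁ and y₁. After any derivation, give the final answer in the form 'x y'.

d=98: √d = [9; 1,8,1,18] (ℓ=4, even), read p_3/q_3
i=0: a=9 ⇒ p=9, q=1
…
i=2: a=8 ⇒ p=89, q=9
i=3: a=1 ⇒ p=99, q=10
→ (99, 10).  Check: 99²=9801, 98·10²=9800, difference 1.

99 10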